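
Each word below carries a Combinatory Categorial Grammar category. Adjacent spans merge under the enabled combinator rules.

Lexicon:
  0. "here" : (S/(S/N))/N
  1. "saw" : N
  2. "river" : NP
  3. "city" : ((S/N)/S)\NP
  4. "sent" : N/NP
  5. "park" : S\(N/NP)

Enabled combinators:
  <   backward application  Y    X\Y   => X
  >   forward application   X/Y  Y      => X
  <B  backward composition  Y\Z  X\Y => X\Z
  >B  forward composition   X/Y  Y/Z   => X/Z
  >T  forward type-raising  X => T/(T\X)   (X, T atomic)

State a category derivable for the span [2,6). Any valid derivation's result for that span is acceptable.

S/N

[0,6] S   >
  [0,2] S/(S/N)   >
    [0,1] "here" : (S/(S/N))/N
    [1,2] "saw" : N
  [2,6] S/N   >
    [2,4] (S/N)/S   <
      [2,3] "river" : NP
      [3,4] "city" : ((S/N)/S)\NP
    [4,6] S   <
      [4,5] "sent" : N/NP
      [5,6] "park" : S\(N/NP)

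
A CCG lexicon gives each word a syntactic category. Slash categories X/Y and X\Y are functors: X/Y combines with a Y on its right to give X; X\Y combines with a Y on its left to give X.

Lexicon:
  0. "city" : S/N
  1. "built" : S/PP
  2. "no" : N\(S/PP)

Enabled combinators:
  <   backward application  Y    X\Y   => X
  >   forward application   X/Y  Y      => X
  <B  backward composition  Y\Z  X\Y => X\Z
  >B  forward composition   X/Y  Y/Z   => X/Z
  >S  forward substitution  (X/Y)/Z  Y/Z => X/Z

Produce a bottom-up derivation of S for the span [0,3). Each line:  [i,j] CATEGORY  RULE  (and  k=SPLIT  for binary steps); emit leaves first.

[0,1] S/N  lex  "city"
[1,2] S/PP  lex  "built"
[2,3] N\(S/PP)  lex  "no"
[1,3] N  <  k=2
[0,3] S  >  k=1

[0,3] S   >
  [0,1] "city" : S/N
  [1,3] N   <
    [1,2] "built" : S/PP
    [2,3] "no" : N\(S/PP)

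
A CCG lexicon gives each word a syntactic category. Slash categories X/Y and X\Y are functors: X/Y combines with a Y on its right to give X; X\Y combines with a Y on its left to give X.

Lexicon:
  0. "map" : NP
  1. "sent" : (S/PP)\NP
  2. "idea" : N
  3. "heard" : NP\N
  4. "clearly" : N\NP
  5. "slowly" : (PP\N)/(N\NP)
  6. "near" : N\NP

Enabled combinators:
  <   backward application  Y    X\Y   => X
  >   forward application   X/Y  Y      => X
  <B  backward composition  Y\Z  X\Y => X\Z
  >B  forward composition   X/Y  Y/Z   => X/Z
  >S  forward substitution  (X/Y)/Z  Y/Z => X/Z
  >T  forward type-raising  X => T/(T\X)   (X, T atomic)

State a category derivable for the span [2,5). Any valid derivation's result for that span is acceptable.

[0,7] S   >
  [0,2] S/PP   <
    [0,1] "map" : NP
    [1,2] "sent" : (S/PP)\NP
  [2,7] PP   <
    [2,5] N   <
      [2,4] NP   <
        [2,3] "idea" : N
        [3,4] "heard" : NP\N
      [4,5] "clearly" : N\NP
    [5,7] PP\N   >
      [5,6] "slowly" : (PP\N)/(N\NP)
      [6,7] "near" : N\NP

N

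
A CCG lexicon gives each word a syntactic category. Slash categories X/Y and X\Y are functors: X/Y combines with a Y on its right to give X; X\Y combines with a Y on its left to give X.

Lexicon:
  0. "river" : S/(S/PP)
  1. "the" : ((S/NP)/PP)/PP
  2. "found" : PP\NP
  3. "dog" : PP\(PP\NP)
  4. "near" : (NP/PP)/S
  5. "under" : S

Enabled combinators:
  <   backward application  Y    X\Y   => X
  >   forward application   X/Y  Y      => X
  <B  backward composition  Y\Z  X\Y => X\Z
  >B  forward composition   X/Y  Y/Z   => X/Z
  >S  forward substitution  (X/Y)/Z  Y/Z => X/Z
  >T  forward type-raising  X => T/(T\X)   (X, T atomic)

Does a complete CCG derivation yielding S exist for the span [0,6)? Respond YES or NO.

[0,6] S   >
  [0,1] "river" : S/(S/PP)
  [1,6] S/PP   >S
    [1,4] (S/NP)/PP   >
      [1,2] "the" : ((S/NP)/PP)/PP
      [2,4] PP   <
        [2,3] "found" : PP\NP
        [3,4] "dog" : PP\(PP\NP)
    [4,6] NP/PP   >
      [4,5] "near" : (NP/PP)/S
      [5,6] "under" : S

YES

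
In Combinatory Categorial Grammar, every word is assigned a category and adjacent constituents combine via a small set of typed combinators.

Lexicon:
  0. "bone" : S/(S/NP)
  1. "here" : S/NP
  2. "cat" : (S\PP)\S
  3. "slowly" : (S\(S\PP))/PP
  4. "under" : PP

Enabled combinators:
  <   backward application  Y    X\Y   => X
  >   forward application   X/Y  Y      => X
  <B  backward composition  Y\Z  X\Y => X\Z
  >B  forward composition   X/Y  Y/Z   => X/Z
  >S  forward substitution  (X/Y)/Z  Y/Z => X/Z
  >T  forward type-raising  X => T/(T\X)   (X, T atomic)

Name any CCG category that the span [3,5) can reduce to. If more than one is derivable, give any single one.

[0,5] S   <
  [0,3] S\PP   <
    [0,2] S   >
      [0,1] "bone" : S/(S/NP)
      [1,2] "here" : S/NP
    [2,3] "cat" : (S\PP)\S
  [3,5] S\(S\PP)   >
    [3,4] "slowly" : (S\(S\PP))/PP
    [4,5] "under" : PP

S\(S\PP)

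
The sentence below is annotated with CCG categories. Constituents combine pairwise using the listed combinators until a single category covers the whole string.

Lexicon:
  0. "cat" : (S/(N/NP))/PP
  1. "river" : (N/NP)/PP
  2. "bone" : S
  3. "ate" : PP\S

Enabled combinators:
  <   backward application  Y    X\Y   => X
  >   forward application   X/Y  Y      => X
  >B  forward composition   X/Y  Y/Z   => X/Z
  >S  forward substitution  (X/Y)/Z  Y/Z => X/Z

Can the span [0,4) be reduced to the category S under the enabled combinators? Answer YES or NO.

YES

[0,4] S   >
  [0,2] S/PP   >S
    [0,1] "cat" : (S/(N/NP))/PP
    [1,2] "river" : (N/NP)/PP
  [2,4] PP   <
    [2,3] "bone" : S
    [3,4] "ate" : PP\S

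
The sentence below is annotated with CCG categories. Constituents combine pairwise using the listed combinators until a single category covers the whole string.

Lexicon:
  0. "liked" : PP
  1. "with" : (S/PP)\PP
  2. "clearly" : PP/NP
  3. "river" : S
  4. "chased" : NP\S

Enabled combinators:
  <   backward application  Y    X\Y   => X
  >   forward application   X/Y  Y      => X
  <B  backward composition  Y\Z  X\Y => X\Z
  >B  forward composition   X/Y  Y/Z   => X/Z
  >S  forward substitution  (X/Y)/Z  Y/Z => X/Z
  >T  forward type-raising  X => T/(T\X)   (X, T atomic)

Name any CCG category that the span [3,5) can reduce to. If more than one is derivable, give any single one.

NP

[0,5] S   >
  [0,2] S/PP   <
    [0,1] "liked" : PP
    [1,2] "with" : (S/PP)\PP
  [2,5] PP   >
    [2,3] "clearly" : PP/NP
    [3,5] NP   <
      [3,4] "river" : S
      [4,5] "chased" : NP\S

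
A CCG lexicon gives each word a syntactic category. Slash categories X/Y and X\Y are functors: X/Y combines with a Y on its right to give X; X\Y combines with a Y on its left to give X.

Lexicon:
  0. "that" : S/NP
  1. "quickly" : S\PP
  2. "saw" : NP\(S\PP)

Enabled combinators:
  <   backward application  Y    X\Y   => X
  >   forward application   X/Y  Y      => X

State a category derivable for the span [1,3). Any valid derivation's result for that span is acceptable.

NP

[0,3] S   >
  [0,1] "that" : S/NP
  [1,3] NP   <
    [1,2] "quickly" : S\PP
    [2,3] "saw" : NP\(S\PP)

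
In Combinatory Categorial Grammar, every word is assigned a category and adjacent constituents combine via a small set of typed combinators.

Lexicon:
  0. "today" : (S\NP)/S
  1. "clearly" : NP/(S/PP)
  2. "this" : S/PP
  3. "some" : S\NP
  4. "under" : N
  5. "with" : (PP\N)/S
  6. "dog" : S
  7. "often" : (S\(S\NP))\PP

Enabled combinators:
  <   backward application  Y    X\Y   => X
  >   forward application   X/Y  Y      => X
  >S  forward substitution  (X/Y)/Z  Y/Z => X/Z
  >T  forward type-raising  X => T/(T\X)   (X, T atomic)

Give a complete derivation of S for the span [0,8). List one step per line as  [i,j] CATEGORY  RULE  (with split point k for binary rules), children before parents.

[0,8] S   <
  [0,4] S\NP   >
    [0,1] "today" : (S\NP)/S
    [1,4] S   <
      [1,3] NP   >
        [1,2] "clearly" : NP/(S/PP)
        [2,3] "this" : S/PP
      [3,4] "some" : S\NP
  [4,8] S\(S\NP)   <
    [4,7] PP   >
      [4,5] PP/(PP\N)   >T
        [4,5] "under" : N
      [5,7] PP\N   >
        [5,6] "with" : (PP\N)/S
        [6,7] "dog" : S
    [7,8] "often" : (S\(S\NP))\PP

[0,1] (S\NP)/S  lex  "today"
[1,2] NP/(S/PP)  lex  "clearly"
[2,3] S/PP  lex  "this"
[1,3] NP  >  k=2
[3,4] S\NP  lex  "some"
[1,4] S  <  k=3
[0,4] S\NP  >  k=1
[4,5] N  lex  "under"
[4,5] PP/(PP\N)  >T
[5,6] (PP\N)/S  lex  "with"
[6,7] S  lex  "dog"
[5,7] PP\N  >  k=6
[4,7] PP  >  k=5
[7,8] (S\(S\NP))\PP  lex  "often"
[4,8] S\(S\NP)  <  k=7
[0,8] S  <  k=4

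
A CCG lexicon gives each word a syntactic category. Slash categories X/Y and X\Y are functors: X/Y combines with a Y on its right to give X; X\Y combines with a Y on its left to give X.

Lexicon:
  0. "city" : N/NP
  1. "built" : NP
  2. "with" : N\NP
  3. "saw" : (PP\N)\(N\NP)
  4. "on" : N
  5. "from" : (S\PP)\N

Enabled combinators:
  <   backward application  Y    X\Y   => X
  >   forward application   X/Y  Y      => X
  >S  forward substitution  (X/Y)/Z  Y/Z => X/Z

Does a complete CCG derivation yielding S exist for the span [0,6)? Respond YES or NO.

YES

[0,6] S   <
  [0,4] PP   <
    [0,2] N   >
      [0,1] "city" : N/NP
      [1,2] "built" : NP
    [2,4] PP\N   <
      [2,3] "with" : N\NP
      [3,4] "saw" : (PP\N)\(N\NP)
  [4,6] S\PP   <
    [4,5] "on" : N
    [5,6] "from" : (S\PP)\N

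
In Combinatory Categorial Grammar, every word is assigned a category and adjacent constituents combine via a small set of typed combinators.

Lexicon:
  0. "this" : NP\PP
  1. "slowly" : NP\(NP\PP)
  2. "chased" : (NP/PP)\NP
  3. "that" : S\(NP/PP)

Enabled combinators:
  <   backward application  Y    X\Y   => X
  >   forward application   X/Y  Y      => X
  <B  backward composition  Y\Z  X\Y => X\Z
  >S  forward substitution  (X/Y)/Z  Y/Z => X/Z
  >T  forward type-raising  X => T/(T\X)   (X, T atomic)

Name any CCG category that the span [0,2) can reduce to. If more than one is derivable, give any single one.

NP

[0,4] S   <
  [0,2] NP   <
    [0,1] "this" : NP\PP
    [1,2] "slowly" : NP\(NP\PP)
  [2,4] S\NP   <B
    [2,3] "chased" : (NP/PP)\NP
    [3,4] "that" : S\(NP/PP)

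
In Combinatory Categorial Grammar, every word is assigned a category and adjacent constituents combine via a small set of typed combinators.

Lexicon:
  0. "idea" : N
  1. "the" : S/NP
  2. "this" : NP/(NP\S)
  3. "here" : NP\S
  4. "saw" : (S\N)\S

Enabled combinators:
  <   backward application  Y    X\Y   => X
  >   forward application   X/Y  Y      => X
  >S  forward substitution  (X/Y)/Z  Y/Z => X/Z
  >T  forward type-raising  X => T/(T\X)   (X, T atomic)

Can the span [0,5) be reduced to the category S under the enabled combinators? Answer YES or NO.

[0,5] S   <
  [0,1] "idea" : N
  [1,5] S\N   <
    [1,4] S   >
      [1,2] "the" : S/NP
      [2,4] NP   >
        [2,3] "this" : NP/(NP\S)
        [3,4] "here" : NP\S
    [4,5] "saw" : (S\N)\S

YES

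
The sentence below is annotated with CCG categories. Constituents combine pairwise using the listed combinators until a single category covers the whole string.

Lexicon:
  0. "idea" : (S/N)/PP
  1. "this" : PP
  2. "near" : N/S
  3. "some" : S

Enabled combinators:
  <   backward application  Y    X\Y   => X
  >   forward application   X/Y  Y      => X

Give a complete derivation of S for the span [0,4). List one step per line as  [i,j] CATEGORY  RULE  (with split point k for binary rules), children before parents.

[0,1] (S/N)/PP  lex  "idea"
[1,2] PP  lex  "this"
[0,2] S/N  >  k=1
[2,3] N/S  lex  "near"
[3,4] S  lex  "some"
[2,4] N  >  k=3
[0,4] S  >  k=2

[0,4] S   >
  [0,2] S/N   >
    [0,1] "idea" : (S/N)/PP
    [1,2] "this" : PP
  [2,4] N   >
    [2,3] "near" : N/S
    [3,4] "some" : S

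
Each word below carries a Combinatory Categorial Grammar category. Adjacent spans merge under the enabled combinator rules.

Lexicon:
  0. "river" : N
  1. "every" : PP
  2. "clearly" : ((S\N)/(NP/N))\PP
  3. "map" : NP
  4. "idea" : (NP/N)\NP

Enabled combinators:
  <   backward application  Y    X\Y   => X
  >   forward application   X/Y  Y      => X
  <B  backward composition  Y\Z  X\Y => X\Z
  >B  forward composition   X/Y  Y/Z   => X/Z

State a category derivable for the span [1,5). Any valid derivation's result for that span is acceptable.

S\N

[0,5] S   <
  [0,1] "river" : N
  [1,5] S\N   >
    [1,3] (S\N)/(NP/N)   <
      [1,2] "every" : PP
      [2,3] "clearly" : ((S\N)/(NP/N))\PP
    [3,5] NP/N   <
      [3,4] "map" : NP
      [4,5] "idea" : (NP/N)\NP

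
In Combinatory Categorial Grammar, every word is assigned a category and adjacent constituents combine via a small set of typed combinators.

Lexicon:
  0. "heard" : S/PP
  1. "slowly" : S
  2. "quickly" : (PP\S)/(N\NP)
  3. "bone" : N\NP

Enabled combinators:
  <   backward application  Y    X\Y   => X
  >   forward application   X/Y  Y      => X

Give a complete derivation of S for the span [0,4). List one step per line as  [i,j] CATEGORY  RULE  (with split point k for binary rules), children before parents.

[0,4] S   >
  [0,1] "heard" : S/PP
  [1,4] PP   <
    [1,2] "slowly" : S
    [2,4] PP\S   >
      [2,3] "quickly" : (PP\S)/(N\NP)
      [3,4] "bone" : N\NP

[0,1] S/PP  lex  "heard"
[1,2] S  lex  "slowly"
[2,3] (PP\S)/(N\NP)  lex  "quickly"
[3,4] N\NP  lex  "bone"
[2,4] PP\S  >  k=3
[1,4] PP  <  k=2
[0,4] S  >  k=1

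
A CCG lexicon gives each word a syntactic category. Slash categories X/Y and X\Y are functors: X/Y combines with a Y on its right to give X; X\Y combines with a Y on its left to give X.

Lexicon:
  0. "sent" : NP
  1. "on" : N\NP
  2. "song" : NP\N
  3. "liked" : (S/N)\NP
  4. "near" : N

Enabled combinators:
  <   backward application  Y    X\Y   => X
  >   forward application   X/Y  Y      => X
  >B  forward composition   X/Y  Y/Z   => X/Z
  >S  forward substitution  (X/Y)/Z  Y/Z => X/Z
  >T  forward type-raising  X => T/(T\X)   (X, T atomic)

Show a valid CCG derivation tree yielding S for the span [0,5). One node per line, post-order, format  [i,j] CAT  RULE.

[0,5] S   >
  [0,4] S/N   <
    [0,3] NP   <
      [0,2] N   >
        [0,1] N/(N\NP)   >T
          [0,1] "sent" : NP
        [1,2] "on" : N\NP
      [2,3] "song" : NP\N
    [3,4] "liked" : (S/N)\NP
  [4,5] "near" : N

[0,1] NP  lex  "sent"
[0,1] N/(N\NP)  >T
[1,2] N\NP  lex  "on"
[0,2] N  >  k=1
[2,3] NP\N  lex  "song"
[0,3] NP  <  k=2
[3,4] (S/N)\NP  lex  "liked"
[0,4] S/N  <  k=3
[4,5] N  lex  "near"
[0,5] S  >  k=4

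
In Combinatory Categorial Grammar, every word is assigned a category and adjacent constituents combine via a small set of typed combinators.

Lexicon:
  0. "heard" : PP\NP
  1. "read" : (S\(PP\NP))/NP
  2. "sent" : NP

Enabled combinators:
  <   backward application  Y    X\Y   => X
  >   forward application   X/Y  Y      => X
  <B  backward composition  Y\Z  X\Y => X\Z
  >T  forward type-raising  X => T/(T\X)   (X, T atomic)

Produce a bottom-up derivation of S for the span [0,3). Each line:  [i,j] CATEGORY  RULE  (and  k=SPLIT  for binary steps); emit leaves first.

[0,1] PP\NP  lex  "heard"
[1,2] (S\(PP\NP))/NP  lex  "read"
[2,3] NP  lex  "sent"
[1,3] S\(PP\NP)  >  k=2
[0,3] S  <  k=1

[0,3] S   <
  [0,1] "heard" : PP\NP
  [1,3] S\(PP\NP)   >
    [1,2] "read" : (S\(PP\NP))/NP
    [2,3] "sent" : NP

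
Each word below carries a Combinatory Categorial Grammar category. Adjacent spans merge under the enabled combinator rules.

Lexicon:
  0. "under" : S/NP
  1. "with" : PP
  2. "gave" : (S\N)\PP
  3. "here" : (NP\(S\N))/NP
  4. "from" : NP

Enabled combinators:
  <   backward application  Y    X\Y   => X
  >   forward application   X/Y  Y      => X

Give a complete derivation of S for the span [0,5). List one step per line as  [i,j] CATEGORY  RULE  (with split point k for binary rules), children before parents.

[0,5] S   >
  [0,1] "under" : S/NP
  [1,5] NP   <
    [1,3] S\N   <
      [1,2] "with" : PP
      [2,3] "gave" : (S\N)\PP
    [3,5] NP\(S\N)   >
      [3,4] "here" : (NP\(S\N))/NP
      [4,5] "from" : NP

[0,1] S/NP  lex  "under"
[1,2] PP  lex  "with"
[2,3] (S\N)\PP  lex  "gave"
[1,3] S\N  <  k=2
[3,4] (NP\(S\N))/NP  lex  "here"
[4,5] NP  lex  "from"
[3,5] NP\(S\N)  >  k=4
[1,5] NP  <  k=3
[0,5] S  >  k=1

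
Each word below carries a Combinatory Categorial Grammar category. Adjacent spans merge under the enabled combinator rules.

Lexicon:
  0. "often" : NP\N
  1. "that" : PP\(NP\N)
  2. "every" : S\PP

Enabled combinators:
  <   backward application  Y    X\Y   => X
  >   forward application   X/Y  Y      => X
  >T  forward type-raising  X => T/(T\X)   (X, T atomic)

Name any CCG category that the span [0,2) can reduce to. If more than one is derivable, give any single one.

[0,3] S   <
  [0,2] PP   <
    [0,1] "often" : NP\N
    [1,2] "that" : PP\(NP\N)
  [2,3] "every" : S\PP

PP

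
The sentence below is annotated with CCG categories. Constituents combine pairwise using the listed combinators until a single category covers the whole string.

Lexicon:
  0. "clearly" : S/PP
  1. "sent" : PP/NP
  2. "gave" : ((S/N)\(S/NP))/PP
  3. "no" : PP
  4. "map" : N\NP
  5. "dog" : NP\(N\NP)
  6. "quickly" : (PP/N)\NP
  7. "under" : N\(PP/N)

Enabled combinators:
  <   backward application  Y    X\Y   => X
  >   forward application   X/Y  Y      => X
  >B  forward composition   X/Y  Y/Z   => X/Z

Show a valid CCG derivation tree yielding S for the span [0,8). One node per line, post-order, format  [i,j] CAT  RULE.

[0,8] S   >
  [0,4] S/N   <
    [0,2] S/NP   >B
      [0,1] "clearly" : S/PP
      [1,2] "sent" : PP/NP
    [2,4] (S/N)\(S/NP)   >
      [2,3] "gave" : ((S/N)\(S/NP))/PP
      [3,4] "no" : PP
  [4,8] N   <
    [4,7] PP/N   <
      [4,6] NP   <
        [4,5] "map" : N\NP
        [5,6] "dog" : NP\(N\NP)
      [6,7] "quickly" : (PP/N)\NP
    [7,8] "under" : N\(PP/N)

[0,1] S/PP  lex  "clearly"
[1,2] PP/NP  lex  "sent"
[0,2] S/NP  >B  k=1
[2,3] ((S/N)\(S/NP))/PP  lex  "gave"
[3,4] PP  lex  "no"
[2,4] (S/N)\(S/NP)  >  k=3
[0,4] S/N  <  k=2
[4,5] N\NP  lex  "map"
[5,6] NP\(N\NP)  lex  "dog"
[4,6] NP  <  k=5
[6,7] (PP/N)\NP  lex  "quickly"
[4,7] PP/N  <  k=6
[7,8] N\(PP/N)  lex  "under"
[4,8] N  <  k=7
[0,8] S  >  k=4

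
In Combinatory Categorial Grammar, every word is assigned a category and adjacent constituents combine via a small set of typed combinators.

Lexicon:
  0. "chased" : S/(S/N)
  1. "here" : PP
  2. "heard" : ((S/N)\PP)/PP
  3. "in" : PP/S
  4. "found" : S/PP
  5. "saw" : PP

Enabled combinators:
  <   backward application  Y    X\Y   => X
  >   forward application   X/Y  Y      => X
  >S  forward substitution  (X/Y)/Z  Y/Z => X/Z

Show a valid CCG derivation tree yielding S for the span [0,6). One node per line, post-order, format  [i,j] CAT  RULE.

[0,1] S/(S/N)  lex  "chased"
[1,2] PP  lex  "here"
[2,3] ((S/N)\PP)/PP  lex  "heard"
[3,4] PP/S  lex  "in"
[4,5] S/PP  lex  "found"
[5,6] PP  lex  "saw"
[4,6] S  >  k=5
[3,6] PP  >  k=4
[2,6] (S/N)\PP  >  k=3
[1,6] S/N  <  k=2
[0,6] S  >  k=1

[0,6] S   >
  [0,1] "chased" : S/(S/N)
  [1,6] S/N   <
    [1,2] "here" : PP
    [2,6] (S/N)\PP   >
      [2,3] "heard" : ((S/N)\PP)/PP
      [3,6] PP   >
        [3,4] "in" : PP/S
        [4,6] S   >
          [4,5] "found" : S/PP
          [5,6] "saw" : PP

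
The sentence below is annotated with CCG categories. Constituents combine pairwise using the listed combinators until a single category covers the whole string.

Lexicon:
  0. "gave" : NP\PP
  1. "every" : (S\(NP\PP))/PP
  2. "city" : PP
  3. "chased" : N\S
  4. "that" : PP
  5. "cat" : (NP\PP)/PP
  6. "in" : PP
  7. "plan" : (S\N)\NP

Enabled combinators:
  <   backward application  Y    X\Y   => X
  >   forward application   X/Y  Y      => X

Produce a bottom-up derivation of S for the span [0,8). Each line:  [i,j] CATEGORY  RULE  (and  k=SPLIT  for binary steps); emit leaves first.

[0,1] NP\PP  lex  "gave"
[1,2] (S\(NP\PP))/PP  lex  "every"
[2,3] PP  lex  "city"
[1,3] S\(NP\PP)  >  k=2
[0,3] S  <  k=1
[3,4] N\S  lex  "chased"
[0,4] N  <  k=3
[4,5] PP  lex  "that"
[5,6] (NP\PP)/PP  lex  "cat"
[6,7] PP  lex  "in"
[5,7] NP\PP  >  k=6
[4,7] NP  <  k=5
[7,8] (S\N)\NP  lex  "plan"
[4,8] S\N  <  k=7
[0,8] S  <  k=4

[0,8] S   <
  [0,4] N   <
    [0,3] S   <
      [0,1] "gave" : NP\PP
      [1,3] S\(NP\PP)   >
        [1,2] "every" : (S\(NP\PP))/PP
        [2,3] "city" : PP
    [3,4] "chased" : N\S
  [4,8] S\N   <
    [4,7] NP   <
      [4,5] "that" : PP
      [5,7] NP\PP   >
        [5,6] "cat" : (NP\PP)/PP
        [6,7] "in" : PP
    [7,8] "plan" : (S\N)\NP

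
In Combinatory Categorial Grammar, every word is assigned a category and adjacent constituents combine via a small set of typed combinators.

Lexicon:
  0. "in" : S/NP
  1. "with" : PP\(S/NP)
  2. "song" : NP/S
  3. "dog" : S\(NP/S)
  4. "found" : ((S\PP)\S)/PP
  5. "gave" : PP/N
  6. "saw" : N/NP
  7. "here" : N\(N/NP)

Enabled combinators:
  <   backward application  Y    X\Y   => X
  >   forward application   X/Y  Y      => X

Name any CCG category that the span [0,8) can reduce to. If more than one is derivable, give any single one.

[0,8] S   <
  [0,2] PP   <
    [0,1] "in" : S/NP
    [1,2] "with" : PP\(S/NP)
  [2,8] S\PP   <
    [2,4] S   <
      [2,3] "song" : NP/S
      [3,4] "dog" : S\(NP/S)
    [4,8] (S\PP)\S   >
      [4,5] "found" : ((S\PP)\S)/PP
      [5,8] PP   >
        [5,6] "gave" : PP/N
        [6,8] N   <
          [6,7] "saw" : N/NP
          [7,8] "here" : N\(N/NP)

S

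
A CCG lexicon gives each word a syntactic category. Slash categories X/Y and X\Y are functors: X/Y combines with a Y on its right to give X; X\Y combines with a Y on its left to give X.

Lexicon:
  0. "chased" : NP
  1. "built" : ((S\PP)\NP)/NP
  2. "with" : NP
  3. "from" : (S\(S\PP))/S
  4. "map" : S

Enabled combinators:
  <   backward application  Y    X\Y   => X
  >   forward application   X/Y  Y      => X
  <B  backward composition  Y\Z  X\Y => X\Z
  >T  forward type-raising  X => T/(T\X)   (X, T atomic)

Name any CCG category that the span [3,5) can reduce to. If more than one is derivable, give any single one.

[0,5] S   <
  [0,3] S\PP   <
    [0,1] "chased" : NP
    [1,3] (S\PP)\NP   >
      [1,2] "built" : ((S\PP)\NP)/NP
      [2,3] "with" : NP
  [3,5] S\(S\PP)   >
    [3,4] "from" : (S\(S\PP))/S
    [4,5] "map" : S

S\(S\PP)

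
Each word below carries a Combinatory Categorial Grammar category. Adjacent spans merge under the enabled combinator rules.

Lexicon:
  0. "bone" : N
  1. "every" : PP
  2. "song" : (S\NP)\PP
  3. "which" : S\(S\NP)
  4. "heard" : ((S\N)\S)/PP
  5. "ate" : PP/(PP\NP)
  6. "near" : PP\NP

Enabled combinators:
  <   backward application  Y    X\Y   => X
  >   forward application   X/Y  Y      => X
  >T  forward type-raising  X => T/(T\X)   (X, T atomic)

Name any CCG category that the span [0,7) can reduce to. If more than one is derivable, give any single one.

S

[0,7] S   <
  [0,1] "bone" : N
  [1,7] S\N   <
    [1,4] S   <
      [1,3] S\NP   <
        [1,2] "every" : PP
        [2,3] "song" : (S\NP)\PP
      [3,4] "which" : S\(S\NP)
    [4,7] (S\N)\S   >
      [4,5] "heard" : ((S\N)\S)/PP
      [5,7] PP   >
        [5,6] "ate" : PP/(PP\NP)
        [6,7] "near" : PP\NP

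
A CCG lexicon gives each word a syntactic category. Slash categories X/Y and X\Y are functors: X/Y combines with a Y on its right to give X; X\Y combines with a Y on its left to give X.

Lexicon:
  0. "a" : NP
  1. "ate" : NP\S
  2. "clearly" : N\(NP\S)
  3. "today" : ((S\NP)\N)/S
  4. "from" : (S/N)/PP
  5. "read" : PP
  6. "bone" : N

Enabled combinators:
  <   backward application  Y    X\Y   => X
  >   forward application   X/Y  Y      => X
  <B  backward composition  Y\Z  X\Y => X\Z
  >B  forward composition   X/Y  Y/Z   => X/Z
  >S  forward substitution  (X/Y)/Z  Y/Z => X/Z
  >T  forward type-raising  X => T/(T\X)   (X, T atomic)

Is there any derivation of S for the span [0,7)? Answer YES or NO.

YES

[0,7] S   >
  [0,1] S/(S\NP)   >T
    [0,1] "a" : NP
  [1,7] S\NP   <
    [1,3] N   <
      [1,2] "ate" : NP\S
      [2,3] "clearly" : N\(NP\S)
    [3,7] (S\NP)\N   >
      [3,4] "today" : ((S\NP)\N)/S
      [4,7] S   >
        [4,6] S/N   >
          [4,5] "from" : (S/N)/PP
          [5,6] "read" : PP
        [6,7] "bone" : N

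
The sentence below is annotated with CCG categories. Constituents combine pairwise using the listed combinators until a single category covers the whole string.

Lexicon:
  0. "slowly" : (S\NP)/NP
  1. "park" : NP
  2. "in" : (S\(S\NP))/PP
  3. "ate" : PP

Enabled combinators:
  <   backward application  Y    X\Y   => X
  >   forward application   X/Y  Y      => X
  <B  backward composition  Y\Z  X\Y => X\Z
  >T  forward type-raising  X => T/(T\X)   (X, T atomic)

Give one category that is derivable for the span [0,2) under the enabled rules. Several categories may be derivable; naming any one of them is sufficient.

S\NP

[0,4] S   <
  [0,2] S\NP   >
    [0,1] "slowly" : (S\NP)/NP
    [1,2] "park" : NP
  [2,4] S\(S\NP)   >
    [2,3] "in" : (S\(S\NP))/PP
    [3,4] "ate" : PP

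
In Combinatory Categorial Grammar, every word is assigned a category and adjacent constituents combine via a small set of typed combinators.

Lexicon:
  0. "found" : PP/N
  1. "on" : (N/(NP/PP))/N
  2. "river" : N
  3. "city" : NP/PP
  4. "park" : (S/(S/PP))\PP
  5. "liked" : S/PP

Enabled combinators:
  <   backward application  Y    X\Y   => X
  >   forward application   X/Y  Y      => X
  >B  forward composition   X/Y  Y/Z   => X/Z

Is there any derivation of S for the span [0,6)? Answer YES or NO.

YES

[0,6] S   >
  [0,5] S/(S/PP)   <
    [0,4] PP   >
      [0,1] "found" : PP/N
      [1,4] N   >
        [1,3] N/(NP/PP)   >
          [1,2] "on" : (N/(NP/PP))/N
          [2,3] "river" : N
        [3,4] "city" : NP/PP
    [4,5] "park" : (S/(S/PP))\PP
  [5,6] "liked" : S/PP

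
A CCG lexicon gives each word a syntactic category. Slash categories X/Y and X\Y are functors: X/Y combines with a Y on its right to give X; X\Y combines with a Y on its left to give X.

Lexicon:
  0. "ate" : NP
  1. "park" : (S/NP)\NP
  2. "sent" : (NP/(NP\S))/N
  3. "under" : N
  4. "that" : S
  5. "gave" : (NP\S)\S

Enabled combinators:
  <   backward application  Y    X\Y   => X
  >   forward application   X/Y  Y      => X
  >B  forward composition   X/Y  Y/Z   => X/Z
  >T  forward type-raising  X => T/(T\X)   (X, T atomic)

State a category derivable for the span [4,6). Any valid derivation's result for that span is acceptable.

[0,6] S   >
  [0,2] S/NP   <
    [0,1] "ate" : NP
    [1,2] "park" : (S/NP)\NP
  [2,6] NP   >
    [2,4] NP/(NP\S)   >
      [2,3] "sent" : (NP/(NP\S))/N
      [3,4] "under" : N
    [4,6] NP\S   <
      [4,5] "that" : S
      [5,6] "gave" : (NP\S)\S

NP\S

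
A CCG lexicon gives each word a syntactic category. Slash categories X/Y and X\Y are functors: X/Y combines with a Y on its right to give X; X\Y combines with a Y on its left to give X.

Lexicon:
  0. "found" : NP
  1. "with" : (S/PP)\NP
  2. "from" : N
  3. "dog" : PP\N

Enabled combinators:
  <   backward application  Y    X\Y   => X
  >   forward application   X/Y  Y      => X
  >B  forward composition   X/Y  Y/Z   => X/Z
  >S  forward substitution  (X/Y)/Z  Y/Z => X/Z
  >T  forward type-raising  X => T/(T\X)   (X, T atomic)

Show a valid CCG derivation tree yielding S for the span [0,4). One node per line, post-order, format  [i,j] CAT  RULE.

[0,4] S   >
  [0,2] S/PP   <
    [0,1] "found" : NP
    [1,2] "with" : (S/PP)\NP
  [2,4] PP   <
    [2,3] "from" : N
    [3,4] "dog" : PP\N

[0,1] NP  lex  "found"
[1,2] (S/PP)\NP  lex  "with"
[0,2] S/PP  <  k=1
[2,3] N  lex  "from"
[3,4] PP\N  lex  "dog"
[2,4] PP  <  k=3
[0,4] S  >  k=2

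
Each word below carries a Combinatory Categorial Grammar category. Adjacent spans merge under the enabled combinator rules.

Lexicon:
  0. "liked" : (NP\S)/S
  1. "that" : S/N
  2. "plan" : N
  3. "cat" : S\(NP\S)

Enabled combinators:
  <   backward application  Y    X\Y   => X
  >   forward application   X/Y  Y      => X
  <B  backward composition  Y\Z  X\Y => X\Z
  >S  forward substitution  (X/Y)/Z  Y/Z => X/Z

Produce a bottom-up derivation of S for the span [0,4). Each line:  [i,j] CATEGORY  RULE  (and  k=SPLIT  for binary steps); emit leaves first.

[0,1] (NP\S)/S  lex  "liked"
[1,2] S/N  lex  "that"
[2,3] N  lex  "plan"
[1,3] S  >  k=2
[0,3] NP\S  >  k=1
[3,4] S\(NP\S)  lex  "cat"
[0,4] S  <  k=3

[0,4] S   <
  [0,3] NP\S   >
    [0,1] "liked" : (NP\S)/S
    [1,3] S   >
      [1,2] "that" : S/N
      [2,3] "plan" : N
  [3,4] "cat" : S\(NP\S)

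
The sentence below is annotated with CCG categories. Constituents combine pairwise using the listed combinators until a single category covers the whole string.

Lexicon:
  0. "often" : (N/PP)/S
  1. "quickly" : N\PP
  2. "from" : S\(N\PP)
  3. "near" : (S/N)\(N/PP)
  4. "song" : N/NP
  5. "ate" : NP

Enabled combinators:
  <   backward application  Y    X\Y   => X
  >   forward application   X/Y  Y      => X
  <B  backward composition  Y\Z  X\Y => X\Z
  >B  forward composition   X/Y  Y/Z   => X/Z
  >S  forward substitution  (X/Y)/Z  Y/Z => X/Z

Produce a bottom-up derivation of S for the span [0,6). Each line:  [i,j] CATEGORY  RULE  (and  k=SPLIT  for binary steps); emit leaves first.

[0,6] S   >
  [0,4] S/N   <
    [0,3] N/PP   >
      [0,1] "often" : (N/PP)/S
      [1,3] S   <
        [1,2] "quickly" : N\PP
        [2,3] "from" : S\(N\PP)
    [3,4] "near" : (S/N)\(N/PP)
  [4,6] N   >
    [4,5] "song" : N/NP
    [5,6] "ate" : NP

[0,1] (N/PP)/S  lex  "often"
[1,2] N\PP  lex  "quickly"
[2,3] S\(N\PP)  lex  "from"
[1,3] S  <  k=2
[0,3] N/PP  >  k=1
[3,4] (S/N)\(N/PP)  lex  "near"
[0,4] S/N  <  k=3
[4,5] N/NP  lex  "song"
[5,6] NP  lex  "ate"
[4,6] N  >  k=5
[0,6] S  >  k=4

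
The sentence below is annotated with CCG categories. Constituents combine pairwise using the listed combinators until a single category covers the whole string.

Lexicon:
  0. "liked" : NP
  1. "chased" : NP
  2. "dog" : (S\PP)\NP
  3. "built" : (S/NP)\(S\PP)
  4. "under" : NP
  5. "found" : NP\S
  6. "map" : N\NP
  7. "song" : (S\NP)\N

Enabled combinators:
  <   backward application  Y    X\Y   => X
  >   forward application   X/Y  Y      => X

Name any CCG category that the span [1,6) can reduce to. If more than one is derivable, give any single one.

[0,8] S   <
  [0,1] "liked" : NP
  [1,8] S\NP   <
    [1,7] N   <
      [1,6] NP   <
        [1,5] S   >
          [1,4] S/NP   <
            [1,3] S\PP   <
              [1,2] "chased" : NP
              [2,3] "dog" : (S\PP)\NP
            [3,4] "built" : (S/NP)\(S\PP)
          [4,5] "under" : NP
        [5,6] "found" : NP\S
      [6,7] "map" : N\NP
    [7,8] "song" : (S\NP)\N

NP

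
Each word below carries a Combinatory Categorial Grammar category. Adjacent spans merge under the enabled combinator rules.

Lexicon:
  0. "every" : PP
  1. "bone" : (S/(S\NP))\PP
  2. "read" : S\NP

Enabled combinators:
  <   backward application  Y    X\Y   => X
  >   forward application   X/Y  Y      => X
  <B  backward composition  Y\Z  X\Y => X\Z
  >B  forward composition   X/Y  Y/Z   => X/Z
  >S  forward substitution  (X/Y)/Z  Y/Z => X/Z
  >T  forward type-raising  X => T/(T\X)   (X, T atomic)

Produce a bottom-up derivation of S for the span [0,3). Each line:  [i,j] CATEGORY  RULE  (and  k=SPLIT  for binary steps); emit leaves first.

[0,1] PP  lex  "every"
[1,2] (S/(S\NP))\PP  lex  "bone"
[0,2] S/(S\NP)  <  k=1
[2,3] S\NP  lex  "read"
[0,3] S  >  k=2

[0,3] S   >
  [0,2] S/(S\NP)   <
    [0,1] "every" : PP
    [1,2] "bone" : (S/(S\NP))\PP
  [2,3] "read" : S\NP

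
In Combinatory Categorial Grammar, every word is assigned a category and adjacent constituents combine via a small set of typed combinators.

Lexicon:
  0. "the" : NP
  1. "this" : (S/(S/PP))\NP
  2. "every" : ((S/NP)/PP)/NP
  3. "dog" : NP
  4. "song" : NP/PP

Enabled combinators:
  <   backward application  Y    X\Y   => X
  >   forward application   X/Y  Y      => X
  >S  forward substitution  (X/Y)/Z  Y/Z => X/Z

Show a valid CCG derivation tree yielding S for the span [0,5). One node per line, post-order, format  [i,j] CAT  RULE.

[0,5] S   >
  [0,2] S/(S/PP)   <
    [0,1] "the" : NP
    [1,2] "this" : (S/(S/PP))\NP
  [2,5] S/PP   >S
    [2,4] (S/NP)/PP   >
      [2,3] "every" : ((S/NP)/PP)/NP
      [3,4] "dog" : NP
    [4,5] "song" : NP/PP

[0,1] NP  lex  "the"
[1,2] (S/(S/PP))\NP  lex  "this"
[0,2] S/(S/PP)  <  k=1
[2,3] ((S/NP)/PP)/NP  lex  "every"
[3,4] NP  lex  "dog"
[2,4] (S/NP)/PP  >  k=3
[4,5] NP/PP  lex  "song"
[2,5] S/PP  >S  k=4
[0,5] S  >  k=2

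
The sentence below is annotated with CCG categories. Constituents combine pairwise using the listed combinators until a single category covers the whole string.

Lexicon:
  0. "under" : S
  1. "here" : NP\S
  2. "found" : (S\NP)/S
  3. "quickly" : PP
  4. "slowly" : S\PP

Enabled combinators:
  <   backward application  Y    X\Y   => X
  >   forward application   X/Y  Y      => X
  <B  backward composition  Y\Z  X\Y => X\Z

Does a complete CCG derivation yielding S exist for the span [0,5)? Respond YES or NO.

YES

[0,5] S   <
  [0,2] NP   <
    [0,1] "under" : S
    [1,2] "here" : NP\S
  [2,5] S\NP   >
    [2,3] "found" : (S\NP)/S
    [3,5] S   <
      [3,4] "quickly" : PP
      [4,5] "slowly" : S\PP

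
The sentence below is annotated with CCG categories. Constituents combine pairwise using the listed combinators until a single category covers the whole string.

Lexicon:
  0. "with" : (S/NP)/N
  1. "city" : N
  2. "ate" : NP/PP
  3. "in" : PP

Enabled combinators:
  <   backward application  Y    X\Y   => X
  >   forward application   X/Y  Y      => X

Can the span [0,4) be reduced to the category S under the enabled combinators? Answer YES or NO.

[0,4] S   >
  [0,2] S/NP   >
    [0,1] "with" : (S/NP)/N
    [1,2] "city" : N
  [2,4] NP   >
    [2,3] "ate" : NP/PP
    [3,4] "in" : PP

YES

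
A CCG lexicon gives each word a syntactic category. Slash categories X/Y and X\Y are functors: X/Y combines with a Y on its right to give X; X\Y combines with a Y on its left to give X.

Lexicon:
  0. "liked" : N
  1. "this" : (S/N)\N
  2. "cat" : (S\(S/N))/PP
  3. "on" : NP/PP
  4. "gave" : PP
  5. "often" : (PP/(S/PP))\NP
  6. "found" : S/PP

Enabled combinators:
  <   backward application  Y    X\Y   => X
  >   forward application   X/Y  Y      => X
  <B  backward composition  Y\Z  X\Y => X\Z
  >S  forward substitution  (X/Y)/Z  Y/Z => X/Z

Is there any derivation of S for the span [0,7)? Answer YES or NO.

[0,7] S   <
  [0,2] S/N   <
    [0,1] "liked" : N
    [1,2] "this" : (S/N)\N
  [2,7] S\(S/N)   >
    [2,3] "cat" : (S\(S/N))/PP
    [3,7] PP   >
      [3,6] PP/(S/PP)   <
        [3,5] NP   >
          [3,4] "on" : NP/PP
          [4,5] "gave" : PP
        [5,6] "often" : (PP/(S/PP))\NP
      [6,7] "found" : S/PP

YES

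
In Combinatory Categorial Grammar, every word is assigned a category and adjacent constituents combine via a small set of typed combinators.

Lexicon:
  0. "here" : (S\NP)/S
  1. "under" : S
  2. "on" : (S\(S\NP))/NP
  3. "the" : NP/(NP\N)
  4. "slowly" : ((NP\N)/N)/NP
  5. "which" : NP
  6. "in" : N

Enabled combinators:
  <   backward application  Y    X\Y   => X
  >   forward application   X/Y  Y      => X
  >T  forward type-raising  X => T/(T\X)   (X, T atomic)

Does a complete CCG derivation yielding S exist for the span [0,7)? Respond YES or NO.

[0,7] S   <
  [0,2] S\NP   >
    [0,1] "here" : (S\NP)/S
    [1,2] "under" : S
  [2,7] S\(S\NP)   >
    [2,3] "on" : (S\(S\NP))/NP
    [3,7] NP   >
      [3,4] "the" : NP/(NP\N)
      [4,7] NP\N   >
        [4,6] (NP\N)/N   >
          [4,5] "slowly" : ((NP\N)/N)/NP
          [5,6] "which" : NP
        [6,7] "in" : N

YES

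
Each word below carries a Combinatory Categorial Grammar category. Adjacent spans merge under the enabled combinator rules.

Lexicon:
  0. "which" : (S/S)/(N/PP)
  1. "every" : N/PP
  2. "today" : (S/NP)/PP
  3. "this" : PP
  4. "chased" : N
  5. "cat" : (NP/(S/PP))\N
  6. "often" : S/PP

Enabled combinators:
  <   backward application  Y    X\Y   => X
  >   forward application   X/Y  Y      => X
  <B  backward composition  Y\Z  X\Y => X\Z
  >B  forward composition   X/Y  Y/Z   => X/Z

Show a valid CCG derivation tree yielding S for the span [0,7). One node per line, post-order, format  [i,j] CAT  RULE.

[0,1] (S/S)/(N/PP)  lex  "which"
[1,2] N/PP  lex  "every"
[0,2] S/S  >  k=1
[2,3] (S/NP)/PP  lex  "today"
[3,4] PP  lex  "this"
[2,4] S/NP  >  k=3
[0,4] S/NP  >B  k=2
[4,5] N  lex  "chased"
[5,6] (NP/(S/PP))\N  lex  "cat"
[4,6] NP/(S/PP)  <  k=5
[6,7] S/PP  lex  "often"
[4,7] NP  >  k=6
[0,7] S  >  k=4

[0,7] S   >
  [0,4] S/NP   >B
    [0,2] S/S   >
      [0,1] "which" : (S/S)/(N/PP)
      [1,2] "every" : N/PP
    [2,4] S/NP   >
      [2,3] "today" : (S/NP)/PP
      [3,4] "this" : PP
  [4,7] NP   >
    [4,6] NP/(S/PP)   <
      [4,5] "chased" : N
      [5,6] "cat" : (NP/(S/PP))\N
    [6,7] "often" : S/PP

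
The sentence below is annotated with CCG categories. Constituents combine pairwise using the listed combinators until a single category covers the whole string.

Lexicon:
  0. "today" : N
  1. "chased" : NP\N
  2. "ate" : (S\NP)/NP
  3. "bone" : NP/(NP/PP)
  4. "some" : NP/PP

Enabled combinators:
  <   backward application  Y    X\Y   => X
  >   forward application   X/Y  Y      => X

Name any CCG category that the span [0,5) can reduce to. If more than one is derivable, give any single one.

S

[0,5] S   <
  [0,2] NP   <
    [0,1] "today" : N
    [1,2] "chased" : NP\N
  [2,5] S\NP   >
    [2,3] "ate" : (S\NP)/NP
    [3,5] NP   >
      [3,4] "bone" : NP/(NP/PP)
      [4,5] "some" : NP/PP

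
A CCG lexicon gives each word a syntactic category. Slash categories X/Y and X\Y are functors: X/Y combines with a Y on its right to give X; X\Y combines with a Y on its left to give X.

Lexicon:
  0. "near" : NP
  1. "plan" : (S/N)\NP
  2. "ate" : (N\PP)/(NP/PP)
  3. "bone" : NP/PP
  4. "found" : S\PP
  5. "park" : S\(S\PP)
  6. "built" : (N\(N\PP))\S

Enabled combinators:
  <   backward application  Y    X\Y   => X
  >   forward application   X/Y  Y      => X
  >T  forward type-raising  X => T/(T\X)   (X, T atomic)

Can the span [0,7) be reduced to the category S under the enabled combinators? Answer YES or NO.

[0,7] S   >
  [0,2] S/N   <
    [0,1] "near" : NP
    [1,2] "plan" : (S/N)\NP
  [2,7] N   <
    [2,4] N\PP   >
      [2,3] "ate" : (N\PP)/(NP/PP)
      [3,4] "bone" : NP/PP
    [4,7] N\(N\PP)   <
      [4,6] S   <
        [4,5] "found" : S\PP
        [5,6] "park" : S\(S\PP)
      [6,7] "built" : (N\(N\PP))\S

YES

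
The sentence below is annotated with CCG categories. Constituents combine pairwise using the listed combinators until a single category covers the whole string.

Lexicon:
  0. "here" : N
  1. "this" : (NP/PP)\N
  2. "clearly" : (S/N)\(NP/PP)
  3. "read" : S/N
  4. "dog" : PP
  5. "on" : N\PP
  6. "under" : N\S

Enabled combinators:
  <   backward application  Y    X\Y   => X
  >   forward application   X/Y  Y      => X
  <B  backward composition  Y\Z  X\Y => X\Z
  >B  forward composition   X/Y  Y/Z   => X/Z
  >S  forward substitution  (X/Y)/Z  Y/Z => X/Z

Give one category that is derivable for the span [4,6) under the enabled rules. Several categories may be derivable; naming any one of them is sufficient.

[0,7] S   >
  [0,3] S/N   <
    [0,2] NP/PP   <
      [0,1] "here" : N
      [1,2] "this" : (NP/PP)\N
    [2,3] "clearly" : (S/N)\(NP/PP)
  [3,7] N   <
    [3,6] S   >
      [3,4] "read" : S/N
      [4,6] N   <
        [4,5] "dog" : PP
        [5,6] "on" : N\PP
    [6,7] "under" : N\S

N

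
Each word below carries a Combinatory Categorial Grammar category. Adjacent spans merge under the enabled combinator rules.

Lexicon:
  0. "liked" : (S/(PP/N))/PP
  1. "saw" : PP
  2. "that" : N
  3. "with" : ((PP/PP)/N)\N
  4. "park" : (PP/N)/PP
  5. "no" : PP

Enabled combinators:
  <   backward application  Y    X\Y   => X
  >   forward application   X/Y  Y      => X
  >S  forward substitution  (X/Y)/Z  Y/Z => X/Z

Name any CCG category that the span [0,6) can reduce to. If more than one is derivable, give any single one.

[0,6] S   >
  [0,2] S/(PP/N)   >
    [0,1] "liked" : (S/(PP/N))/PP
    [1,2] "saw" : PP
  [2,6] PP/N   >S
    [2,4] (PP/PP)/N   <
      [2,3] "that" : N
      [3,4] "with" : ((PP/PP)/N)\N
    [4,6] PP/N   >
      [4,5] "park" : (PP/N)/PP
      [5,6] "no" : PP

S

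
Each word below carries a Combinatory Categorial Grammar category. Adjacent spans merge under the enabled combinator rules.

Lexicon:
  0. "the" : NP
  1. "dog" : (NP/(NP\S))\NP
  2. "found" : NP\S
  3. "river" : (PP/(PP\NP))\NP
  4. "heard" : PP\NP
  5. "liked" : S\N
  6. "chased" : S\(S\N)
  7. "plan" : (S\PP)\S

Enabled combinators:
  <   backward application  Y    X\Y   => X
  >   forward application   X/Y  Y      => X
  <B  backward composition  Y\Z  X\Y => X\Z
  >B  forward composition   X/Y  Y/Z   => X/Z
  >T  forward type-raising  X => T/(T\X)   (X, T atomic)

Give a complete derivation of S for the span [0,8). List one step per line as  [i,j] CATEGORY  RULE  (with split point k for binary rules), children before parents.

[0,1] NP  lex  "the"
[1,2] (NP/(NP\S))\NP  lex  "dog"
[0,2] NP/(NP\S)  <  k=1
[2,3] NP\S  lex  "found"
[0,3] NP  >  k=2
[3,4] (PP/(PP\NP))\NP  lex  "river"
[0,4] PP/(PP\NP)  <  k=3
[4,5] PP\NP  lex  "heard"
[0,5] PP  >  k=4
[5,6] S\N  lex  "liked"
[6,7] S\(S\N)  lex  "chased"
[5,7] S  <  k=6
[7,8] (S\PP)\S  lex  "plan"
[5,8] S\PP  <  k=7
[0,8] S  <  k=5

[0,8] S   <
  [0,5] PP   >
    [0,4] PP/(PP\NP)   <
      [0,3] NP   >
        [0,2] NP/(NP\S)   <
          [0,1] "the" : NP
          [1,2] "dog" : (NP/(NP\S))\NP
        [2,3] "found" : NP\S
      [3,4] "river" : (PP/(PP\NP))\NP
    [4,5] "heard" : PP\NP
  [5,8] S\PP   <
    [5,7] S   <
      [5,6] "liked" : S\N
      [6,7] "chased" : S\(S\N)
    [7,8] "plan" : (S\PP)\S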